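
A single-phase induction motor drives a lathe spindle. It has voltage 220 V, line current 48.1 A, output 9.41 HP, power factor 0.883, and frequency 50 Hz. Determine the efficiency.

P_out = 9.41 × 746 = 7020 W
P_in = V·I·cosφ = 220 × 48.1 × 0.883 = 9344 W
η = P_out / P_in = 7020 / 9344 = 0.751 = 75.1%

75.1 %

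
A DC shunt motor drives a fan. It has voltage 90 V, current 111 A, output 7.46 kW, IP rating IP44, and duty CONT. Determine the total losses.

2.53 kW

P_in = V·I = 90×111 = 9990 W
P_out = 7460 W
Losses = P_in − P_out = 9990 − 7460 = 2530 W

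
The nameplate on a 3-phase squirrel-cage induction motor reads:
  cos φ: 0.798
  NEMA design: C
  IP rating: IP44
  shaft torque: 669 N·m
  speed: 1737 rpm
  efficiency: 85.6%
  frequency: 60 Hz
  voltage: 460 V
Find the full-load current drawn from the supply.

ω = 2π×1737/60 = 181.9 rad/s; P_out = τω = 669 × 181.9 = 121691 W
P_in = P_out / η = 121691 / 0.856 = 142162 W
I_L = P_in / (√3·V_L·cosφ) = 142162 / (1.732 × 460 × 0.798) = 224 A

224 A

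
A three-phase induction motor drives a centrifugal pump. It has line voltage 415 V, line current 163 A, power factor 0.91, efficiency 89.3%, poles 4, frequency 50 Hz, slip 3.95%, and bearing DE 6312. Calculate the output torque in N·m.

P_in = √3·V·I·cosφ = 1.732 × 415 × 163 × 0.91 = 106617 W
P_out = η·P_in = 0.893 × 106617 = 95209 W
n_s = 120×50/4 = 1500 rpm; n = 1500×(1−0.0395) = 1441 rpm
ω = 2π×1441/60 = 150.9 rad/s
τ = P_out/ω = 95209/150.9 = 631 N·m

631 N·m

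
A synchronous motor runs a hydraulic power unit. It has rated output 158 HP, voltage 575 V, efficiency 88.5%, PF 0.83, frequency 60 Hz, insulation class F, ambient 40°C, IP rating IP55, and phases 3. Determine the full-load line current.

161 A

P_out = 158 × 746 = 117868 W
P_in = P_out / η = 117868 / 0.885 = 133184 W
I_L = P_in / (√3·V_L·cosφ) = 133184 / (1.732 × 575 × 0.83) = 161 A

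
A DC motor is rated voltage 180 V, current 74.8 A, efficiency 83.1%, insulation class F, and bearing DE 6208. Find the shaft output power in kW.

11.2 kW

P_in = V·I = 180 × 74.8 = 13464 W
P_out = η·P_in = 0.831 × 13464 = 11189 W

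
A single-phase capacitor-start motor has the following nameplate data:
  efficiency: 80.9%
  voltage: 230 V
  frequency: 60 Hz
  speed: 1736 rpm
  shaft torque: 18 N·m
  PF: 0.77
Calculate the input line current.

ω = 2π×1736/60 = 181.8 rad/s; P_out = τω = 18 × 181.8 = 3272 W
P_in = P_out / η = 3272 / 0.809 = 4044 W
I = P_in / (V·cosφ) = 4044 / (230 × 0.77) = 22.8 A

22.8 A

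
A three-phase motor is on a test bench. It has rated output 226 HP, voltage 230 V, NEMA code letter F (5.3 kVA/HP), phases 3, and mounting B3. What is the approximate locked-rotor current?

3010 A

S_LR = 5.3 × 226 = 1197.8 kVA
I_LR = S_LR/(√3·V_L) = 1197800/(1.732×230) = 3010 A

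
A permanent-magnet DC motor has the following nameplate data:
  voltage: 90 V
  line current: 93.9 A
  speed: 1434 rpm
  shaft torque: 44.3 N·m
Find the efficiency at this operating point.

78.7 %

ω = 2π × 1434/60 = 150.2 rad/s; P_out = τω = 44.3 × 150.2 = 6654 W
P_in = V·I = 90 × 93.9 = 8451 W
η = P_out / P_in = 6654 / 8451 = 0.787 = 78.7%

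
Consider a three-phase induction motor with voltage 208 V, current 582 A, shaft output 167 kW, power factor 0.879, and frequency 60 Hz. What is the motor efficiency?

90.6 %

P_out = 167 kW = 167000 W
P_in = √3·V_L·I_L·cosφ = 1.732 × 208 × 582 × 0.879 = 184299 W
η = P_out / P_in = 167000 / 184299 = 0.906 = 90.6%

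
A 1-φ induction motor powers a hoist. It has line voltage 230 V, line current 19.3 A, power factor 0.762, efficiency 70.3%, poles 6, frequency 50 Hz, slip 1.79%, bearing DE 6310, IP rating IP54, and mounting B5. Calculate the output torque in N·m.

P_in = V·I·cosφ = 230 × 19.3 × 0.762 = 3383 W
P_out = η·P_in = 0.703 × 3383 = 2378 W
n_s = 120×50/6 = 1000 rpm; n = 1000×(1−0.0179) = 982 rpm
ω = 2π×982/60 = 102.8 rad/s
τ = P_out/ω = 2378/102.8 = 23.1 N·m

23.1 N·m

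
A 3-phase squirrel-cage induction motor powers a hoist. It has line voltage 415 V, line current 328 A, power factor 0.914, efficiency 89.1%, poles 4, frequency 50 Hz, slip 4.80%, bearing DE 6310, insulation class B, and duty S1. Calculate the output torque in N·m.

P_in = √3·V·I·cosφ = 1.732 × 415 × 328 × 0.914 = 215484 W
P_out = η·P_in = 0.891 × 215484 = 191996 W
n_s = 120×50/4 = 1500 rpm; n = 1500×(1−0.048) = 1428 rpm
ω = 2π×1428/60 = 149.5 rad/s
τ = P_out/ω = 191996/149.5 = 1280 N·m

1280 N·m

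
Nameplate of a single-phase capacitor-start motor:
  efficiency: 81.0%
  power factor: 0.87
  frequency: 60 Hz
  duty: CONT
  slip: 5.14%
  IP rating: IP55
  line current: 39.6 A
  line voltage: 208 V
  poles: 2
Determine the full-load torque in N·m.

16.2 N·m

P_in = V·I·cosφ = 208 × 39.6 × 0.87 = 7166 W
P_out = η·P_in = 0.81 × 7166 = 5804 W
n_s = 120×60/2 = 3600 rpm; n = 3600×(1−0.0514) = 3415 rpm
ω = 2π×3415/60 = 357.6 rad/s
τ = P_out/ω = 5804/357.6 = 16.2 N·m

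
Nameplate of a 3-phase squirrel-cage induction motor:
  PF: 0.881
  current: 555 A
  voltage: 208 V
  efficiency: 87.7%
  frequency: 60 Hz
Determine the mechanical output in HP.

207 HP

P_in = √3·V·I·cosφ = 1.732 × 208 × 555 × 0.881 = 176149 W
P_out = η·P_in = 0.877 × 176149 = 154483 W
= 154483/746 = 207 HP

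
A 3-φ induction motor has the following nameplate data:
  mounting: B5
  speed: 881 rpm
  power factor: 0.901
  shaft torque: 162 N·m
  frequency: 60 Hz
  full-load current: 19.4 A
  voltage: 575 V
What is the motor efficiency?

85.9 %

ω = 2π × 881/60 = 92.26 rad/s; P_out = τω = 162 × 92.26 = 14946 W
P_in = √3·V_L·I_L·cosφ = 1.732 × 575 × 19.4 × 0.901 = 17408 W
η = P_out / P_in = 14946 / 17408 = 0.859 = 85.9%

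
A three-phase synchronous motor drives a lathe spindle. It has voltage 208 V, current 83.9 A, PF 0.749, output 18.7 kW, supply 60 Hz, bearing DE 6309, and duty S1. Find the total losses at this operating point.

3.94 kW

P_in = √3·V·I·cosφ = 1.732×208×83.9×0.749 = 22639 W
P_out = 18700 W
Losses = P_in − P_out = 22639 − 18700 = 3939 W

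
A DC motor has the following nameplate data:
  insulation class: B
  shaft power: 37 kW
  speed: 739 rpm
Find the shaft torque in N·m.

478 N·m

ω = 2π × 739/60 = 77.39 rad/s
τ = P/ω = 37000/77.39 = 478 N·m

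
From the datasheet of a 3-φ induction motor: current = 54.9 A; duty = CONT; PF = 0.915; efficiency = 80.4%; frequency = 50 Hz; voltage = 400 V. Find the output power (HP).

37.5 HP

P_in = √3·V·I·cosφ = 1.732 × 400 × 54.9 × 0.915 = 34802 W
P_out = η·P_in = 0.804 × 34802 = 27981 W
= 27981/746 = 37.5 HP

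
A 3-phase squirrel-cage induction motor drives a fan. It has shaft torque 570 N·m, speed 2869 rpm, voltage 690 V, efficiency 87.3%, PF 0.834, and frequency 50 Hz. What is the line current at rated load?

197 A

ω = 2π×2869/60 = 300.4 rad/s; P_out = τω = 570 × 300.4 = 171228 W
P_in = P_out / η = 171228 / 0.873 = 196137 W
I_L = P_in / (√3·V_L·cosφ) = 196137 / (1.732 × 690 × 0.834) = 197 A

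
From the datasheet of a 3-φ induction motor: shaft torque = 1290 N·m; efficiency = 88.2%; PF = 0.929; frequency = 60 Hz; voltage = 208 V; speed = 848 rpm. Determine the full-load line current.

388 A

ω = 2π×848/60 = 88.8 rad/s; P_out = τω = 1290 × 88.8 = 114552 W
P_in = P_out / η = 114552 / 0.882 = 129878 W
I_L = P_in / (√3·V_L·cosφ) = 129878 / (1.732 × 208 × 0.929) = 388 A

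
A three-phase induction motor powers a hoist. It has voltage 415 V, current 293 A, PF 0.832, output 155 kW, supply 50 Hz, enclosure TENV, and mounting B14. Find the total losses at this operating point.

20200 W

P_in = √3·V·I·cosφ = 1.732×415×293×0.832 = 175221 W
P_out = 155000 W
Losses = P_in − P_out = 175221 − 155000 = 20221 W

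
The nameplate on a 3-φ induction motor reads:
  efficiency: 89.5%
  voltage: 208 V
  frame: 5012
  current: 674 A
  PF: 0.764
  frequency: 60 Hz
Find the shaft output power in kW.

P_in = √3·V·I·cosφ = 1.732 × 208 × 674 × 0.764 = 185509 W
P_out = η·P_in = 0.895 × 185509 = 166031 W

166 kW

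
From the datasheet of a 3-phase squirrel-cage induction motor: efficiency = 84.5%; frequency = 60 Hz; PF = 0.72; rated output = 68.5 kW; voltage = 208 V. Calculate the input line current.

P_out = 68.5 kW = 68500 W
P_in = P_out / η = 68500 / 0.845 = 81065 W
I_L = P_in / (√3·V_L·cosφ) = 81065 / (1.732 × 208 × 0.72) = 313 A

313 A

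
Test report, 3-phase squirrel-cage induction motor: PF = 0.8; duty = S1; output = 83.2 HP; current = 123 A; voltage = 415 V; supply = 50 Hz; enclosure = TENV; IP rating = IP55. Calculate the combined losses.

8660 W

P_in = √3·V·I·cosφ = 1.732×415×123×0.8 = 70728 W
P_out = 83.2×746 = 62067 W
Losses = P_in − P_out = 70728 − 62067 = 8661 W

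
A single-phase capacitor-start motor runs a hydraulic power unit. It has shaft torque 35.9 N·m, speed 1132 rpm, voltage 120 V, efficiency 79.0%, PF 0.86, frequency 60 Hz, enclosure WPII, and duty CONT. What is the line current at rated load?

52.2 A

ω = 2π×1132/60 = 118.5 rad/s; P_out = τω = 35.9 × 118.5 = 4254 W
P_in = P_out / η = 4254 / 0.790 = 5385 W
I = P_in / (V·cosφ) = 5385 / (120 × 0.86) = 52.2 A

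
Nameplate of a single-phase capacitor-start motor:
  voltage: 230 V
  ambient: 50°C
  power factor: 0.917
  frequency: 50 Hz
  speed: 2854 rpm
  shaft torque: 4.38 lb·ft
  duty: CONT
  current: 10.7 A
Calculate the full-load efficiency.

τ = 4.38 lb·ft × 1.356 = 5.939 N·m
ω = 2π × 2854/60 = 298.9 rad/s; P_out = τω = 5.939 × 298.9 = 1775 W
P_in = V·I·cosφ = 230 × 10.7 × 0.917 = 2257 W
η = P_out / P_in = 1775 / 2257 = 0.786 = 78.6%

78.6 %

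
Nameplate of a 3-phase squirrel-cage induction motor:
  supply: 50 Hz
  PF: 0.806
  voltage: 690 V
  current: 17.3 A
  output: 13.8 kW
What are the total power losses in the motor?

P_in = √3·V·I·cosφ = 1.732×690×17.3×0.806 = 16664 W
P_out = 13800 W
Losses = P_in − P_out = 16664 − 13800 = 2864 W

2860 W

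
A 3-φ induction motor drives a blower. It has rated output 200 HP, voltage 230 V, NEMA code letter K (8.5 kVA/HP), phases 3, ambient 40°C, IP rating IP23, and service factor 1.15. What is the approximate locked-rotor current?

4270 A

S_LR = 8.5 × 200 = 1700 kVA
I_LR = S_LR/(√3·V_L) = 1700000/(1.732×230) = 4270 A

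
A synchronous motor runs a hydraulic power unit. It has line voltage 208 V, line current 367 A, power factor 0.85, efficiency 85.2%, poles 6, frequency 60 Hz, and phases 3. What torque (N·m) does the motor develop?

P_in = √3·V·I·cosφ = 1.732 × 208 × 367 × 0.85 = 112382 W
P_out = η·P_in = 0.852 × 112382 = 95749 W
n = n_s = 120×60/6 = 1200 rpm (synchronous)
ω = 2π×1200/60 = 125.7 rad/s
τ = P_out/ω = 95749/125.7 = 762 N·m

762 N·m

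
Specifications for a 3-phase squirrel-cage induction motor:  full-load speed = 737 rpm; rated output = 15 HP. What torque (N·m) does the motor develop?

P_out = 15 × 746 = 11190 W
ω = 2π × 737/60 = 77.18 rad/s
τ = P_out/ω = 11190/77.18 = 145 N·m

145 N·m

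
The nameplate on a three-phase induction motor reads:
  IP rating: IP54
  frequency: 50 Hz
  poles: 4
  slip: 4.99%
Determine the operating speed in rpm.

n_s = 120f/p = 120×50/4 = 1500 rpm
n = n_s(1 − s) = 1500 × (1 − 0.0499) = 1425 rpm

1425 rpm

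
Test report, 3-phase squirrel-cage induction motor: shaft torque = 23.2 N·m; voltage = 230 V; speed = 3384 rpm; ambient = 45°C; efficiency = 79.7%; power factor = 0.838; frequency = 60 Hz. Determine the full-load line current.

30.9 A

ω = 2π×3384/60 = 354.4 rad/s; P_out = τω = 23.2 × 354.4 = 8222 W
P_in = P_out / η = 8222 / 0.797 = 10316 W
I_L = P_in / (√3·V_L·cosφ) = 10316 / (1.732 × 230 × 0.838) = 30.9 A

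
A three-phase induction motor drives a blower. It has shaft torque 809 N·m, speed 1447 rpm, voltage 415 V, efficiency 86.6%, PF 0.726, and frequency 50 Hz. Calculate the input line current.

271 A

ω = 2π×1447/60 = 151.5 rad/s; P_out = τω = 809 × 151.5 = 122564 W
P_in = P_out / η = 122564 / 0.866 = 141529 W
I_L = P_in / (√3·V_L·cosφ) = 141529 / (1.732 × 415 × 0.726) = 271 A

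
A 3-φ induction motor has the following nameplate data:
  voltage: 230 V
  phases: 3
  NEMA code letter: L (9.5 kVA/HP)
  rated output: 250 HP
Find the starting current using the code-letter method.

5960 A

S_LR = 9.5 × 250 = 2375 kVA
I_LR = S_LR/(√3·V_L) = 2375000/(1.732×230) = 5960 A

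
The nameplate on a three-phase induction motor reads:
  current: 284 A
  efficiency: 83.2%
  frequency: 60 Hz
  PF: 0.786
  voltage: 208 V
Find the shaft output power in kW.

P_in = √3·V·I·cosφ = 1.732 × 208 × 284 × 0.786 = 80418 W
P_out = η·P_in = 0.832 × 80418 = 66908 W

66.9 kW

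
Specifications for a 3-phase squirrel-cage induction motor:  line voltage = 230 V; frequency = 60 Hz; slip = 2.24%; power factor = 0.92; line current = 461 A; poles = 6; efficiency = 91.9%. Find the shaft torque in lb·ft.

P_in = √3·V·I·cosφ = 1.732 × 230 × 461 × 0.92 = 168952 W
P_out = η·P_in = 0.919 × 168952 = 155267 W
n_s = 120×60/6 = 1200 rpm; n = 1200×(1−0.0224) = 1173 rpm
ω = 2π×1173/60 = 122.8 rad/s
τ = P_out/ω = 155267/122.8 = 1264 N·m
In lb·ft: 1264/1.356 = 932 lb·ft

932 lb·ft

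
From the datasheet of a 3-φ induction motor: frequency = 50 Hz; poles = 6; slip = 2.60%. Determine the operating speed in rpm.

n_s = 120f/p = 120×50/6 = 1000 rpm
n = n_s(1 − s) = 1000 × (1 − 0.026) = 974 rpm

974 rpm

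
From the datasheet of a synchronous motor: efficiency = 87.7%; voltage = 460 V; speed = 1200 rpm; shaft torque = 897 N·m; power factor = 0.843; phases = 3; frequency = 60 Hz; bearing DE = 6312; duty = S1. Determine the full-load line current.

191 A

ω = 2π×1200/60 = 125.7 rad/s; P_out = τω = 897 × 125.7 = 112753 W
P_in = P_out / η = 112753 / 0.877 = 128567 W
I_L = P_in / (√3·V_L·cosφ) = 128567 / (1.732 × 460 × 0.843) = 191 A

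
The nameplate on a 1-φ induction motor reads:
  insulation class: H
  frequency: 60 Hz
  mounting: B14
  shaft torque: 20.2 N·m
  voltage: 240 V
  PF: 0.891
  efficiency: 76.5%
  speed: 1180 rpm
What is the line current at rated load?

ω = 2π×1180/60 = 123.6 rad/s; P_out = τω = 20.2 × 123.6 = 2497 W
P_in = P_out / η = 2497 / 0.765 = 3264 W
I = P_in / (V·cosφ) = 3264 / (240 × 0.891) = 15.3 A

15.3 A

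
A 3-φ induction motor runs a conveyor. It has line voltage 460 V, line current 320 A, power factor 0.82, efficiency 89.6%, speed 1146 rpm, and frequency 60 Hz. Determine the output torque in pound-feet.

1150 lb·ft

P_in = √3·V·I·cosφ = 1.732 × 460 × 320 × 0.82 = 209059 W
P_out = η·P_in = 0.896 × 209059 = 187317 W
n = 1146 rpm
ω = 2π×1146/60 = 120 rad/s
τ = P_out/ω = 187317/120 = 1561 N·m
In lb·ft: 1561/1.356 = 1150 lb·ft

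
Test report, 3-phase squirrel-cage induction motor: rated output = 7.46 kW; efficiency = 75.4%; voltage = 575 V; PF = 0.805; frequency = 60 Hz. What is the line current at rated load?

P_out = 7.46 kW = 7460 W
P_in = P_out / η = 7460 / 0.754 = 9894 W
I_L = P_in / (√3·V_L·cosφ) = 9894 / (1.732 × 575 × 0.805) = 12.3 A

12.3 A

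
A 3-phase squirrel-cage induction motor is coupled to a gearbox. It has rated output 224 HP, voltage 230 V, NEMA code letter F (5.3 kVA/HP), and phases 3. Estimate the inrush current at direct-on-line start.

S_LR = 5.3 × 224 = 1187.2 kVA
I_LR = S_LR/(√3·V_L) = 1187200/(1.732×230) = 2980 A

2980 A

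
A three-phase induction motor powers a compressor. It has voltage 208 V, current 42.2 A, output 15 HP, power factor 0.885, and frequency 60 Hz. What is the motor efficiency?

P_out = 15 × 746 = 11190 W
P_in = √3·V_L·I_L·cosφ = 1.732 × 208 × 42.2 × 0.885 = 13454 W
η = P_out / P_in = 11190 / 13454 = 0.832 = 83.2%

83.2 %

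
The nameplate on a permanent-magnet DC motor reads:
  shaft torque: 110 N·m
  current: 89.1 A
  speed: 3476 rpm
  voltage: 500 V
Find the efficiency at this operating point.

ω = 2π × 3476/60 = 364 rad/s; P_out = τω = 110 × 364 = 40040 W
P_in = V·I = 500 × 89.1 = 44550 W
η = P_out / P_in = 40040 / 44550 = 0.899 = 89.9%

89.9 %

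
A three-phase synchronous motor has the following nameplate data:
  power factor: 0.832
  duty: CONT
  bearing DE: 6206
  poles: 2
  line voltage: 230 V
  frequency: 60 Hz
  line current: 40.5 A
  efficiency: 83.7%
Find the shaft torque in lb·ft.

22 lb·ft

P_in = √3·V·I·cosφ = 1.732 × 230 × 40.5 × 0.832 = 13423 W
P_out = η·P_in = 0.837 × 13423 = 11235 W
n = n_s = 120×60/2 = 3600 rpm (synchronous)
ω = 2π×3600/60 = 377 rad/s
τ = P_out/ω = 11235/377 = 29.8 N·m
In lb·ft: 29.8/1.356 = 22 lb·ft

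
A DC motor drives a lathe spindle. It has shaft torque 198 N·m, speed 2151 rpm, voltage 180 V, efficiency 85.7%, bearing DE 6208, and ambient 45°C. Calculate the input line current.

289 A

ω = 2π×2151/60 = 225.3 rad/s; P_out = τω = 198 × 225.3 = 44609 W
P_in = P_out / η = 44609 / 0.857 = 52053 W
I = P_in / V = 52053 / 180 = 289 A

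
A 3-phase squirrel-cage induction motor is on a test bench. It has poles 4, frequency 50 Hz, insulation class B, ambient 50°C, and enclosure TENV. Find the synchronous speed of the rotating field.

n_s = 120f/p = 120×50/4 = 1500 rpm

1500 rpm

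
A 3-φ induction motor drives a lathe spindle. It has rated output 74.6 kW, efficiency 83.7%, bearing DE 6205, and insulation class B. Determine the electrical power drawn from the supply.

89.1 kW

P_out = 74600 W
P_in = P_out/η = 74600/0.837 = 89128 W = 89.1 kW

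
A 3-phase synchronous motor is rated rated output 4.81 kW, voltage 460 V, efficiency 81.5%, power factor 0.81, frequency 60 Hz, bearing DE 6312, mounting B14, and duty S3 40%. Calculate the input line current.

P_out = 4.81 kW = 4810 W
P_in = P_out / η = 4810 / 0.815 = 5902 W
I_L = P_in / (√3·V_L·cosφ) = 5902 / (1.732 × 460 × 0.81) = 9.15 A

9.15 A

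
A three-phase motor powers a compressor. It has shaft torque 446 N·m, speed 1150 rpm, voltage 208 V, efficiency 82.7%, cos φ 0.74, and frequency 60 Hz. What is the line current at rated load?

ω = 2π×1150/60 = 120.4 rad/s; P_out = τω = 446 × 120.4 = 53698 W
P_in = P_out / η = 53698 / 0.827 = 64931 W
I_L = P_in / (√3·V_L·cosφ) = 64931 / (1.732 × 208 × 0.74) = 244 A

244 A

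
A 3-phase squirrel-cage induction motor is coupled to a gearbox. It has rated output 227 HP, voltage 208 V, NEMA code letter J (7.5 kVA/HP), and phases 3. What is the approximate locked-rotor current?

4730 A

S_LR = 7.5 × 227 = 1702.5 kVA
I_LR = S_LR/(√3·V_L) = 1702500/(1.732×208) = 4730 A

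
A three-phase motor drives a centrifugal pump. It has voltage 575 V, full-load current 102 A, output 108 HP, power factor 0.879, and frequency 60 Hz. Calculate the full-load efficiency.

P_out = 108 × 746 = 80568 W
P_in = √3·V_L·I_L·cosφ = 1.732 × 575 × 102 × 0.879 = 89290 W
η = P_out / P_in = 80568 / 89290 = 0.902 = 90.2%

90.2 %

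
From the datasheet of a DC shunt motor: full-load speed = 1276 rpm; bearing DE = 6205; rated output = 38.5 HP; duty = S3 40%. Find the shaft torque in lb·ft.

159 lb·ft

P_out = 38.5 × 746 = 28721 W
ω = 2π × 1276/60 = 133.6 rad/s
τ = P_out/ω = 28721/133.6 = 215 N·m
In lb·ft: 215/1.356 = 159 lb·ft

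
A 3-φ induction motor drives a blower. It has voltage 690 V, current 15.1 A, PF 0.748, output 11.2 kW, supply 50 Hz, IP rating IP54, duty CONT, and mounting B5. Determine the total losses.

2.3 kW

P_in = √3·V·I·cosφ = 1.732×690×15.1×0.748 = 13498 W
P_out = 11200 W
Losses = P_in − P_out = 13498 − 11200 = 2298 W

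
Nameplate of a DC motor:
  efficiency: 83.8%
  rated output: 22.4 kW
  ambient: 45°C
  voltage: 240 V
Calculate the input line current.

P_out = 22.4 kW = 22400 W
P_in = P_out / η = 22400 / 0.838 = 26730 W
I = P_in / V = 26730 / 240 = 111 A

111 A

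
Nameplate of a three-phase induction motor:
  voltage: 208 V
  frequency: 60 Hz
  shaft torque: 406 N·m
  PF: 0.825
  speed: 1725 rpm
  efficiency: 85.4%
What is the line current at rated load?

ω = 2π×1725/60 = 180.6 rad/s; P_out = τω = 406 × 180.6 = 73324 W
P_in = P_out / η = 73324 / 0.854 = 85859 W
I_L = P_in / (√3·V_L·cosφ) = 85859 / (1.732 × 208 × 0.825) = 289 A

289 A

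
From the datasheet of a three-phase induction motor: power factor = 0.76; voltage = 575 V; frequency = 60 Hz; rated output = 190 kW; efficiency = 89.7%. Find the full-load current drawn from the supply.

P_out = 190 kW = 190000 W
P_in = P_out / η = 190000 / 0.897 = 211817 W
I_L = P_in / (√3·V_L·cosφ) = 211817 / (1.732 × 575 × 0.76) = 280 A

280 A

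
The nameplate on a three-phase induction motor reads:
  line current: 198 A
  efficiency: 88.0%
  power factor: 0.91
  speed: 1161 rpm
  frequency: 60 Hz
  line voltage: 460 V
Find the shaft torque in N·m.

P_in = √3·V·I·cosφ = 1.732 × 460 × 198 × 0.91 = 143553 W
P_out = η·P_in = 0.88 × 143553 = 126327 W
n = 1161 rpm
ω = 2π×1161/60 = 121.6 rad/s
τ = P_out/ω = 126327/121.6 = 1040 N·m

1040 N·m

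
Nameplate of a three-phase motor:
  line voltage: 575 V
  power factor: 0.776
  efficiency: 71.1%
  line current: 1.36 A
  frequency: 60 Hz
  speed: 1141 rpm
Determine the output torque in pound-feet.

4.61 lb·ft

P_in = √3·V·I·cosφ = 1.732 × 575 × 1.36 × 0.776 = 1051 W
P_out = η·P_in = 0.711 × 1051 = 747 W
n = 1141 rpm
ω = 2π×1141/60 = 119.5 rad/s
τ = P_out/ω = 747/119.5 = 6.251 N·m
In lb·ft: 6.251/1.356 = 4.61 lb·ft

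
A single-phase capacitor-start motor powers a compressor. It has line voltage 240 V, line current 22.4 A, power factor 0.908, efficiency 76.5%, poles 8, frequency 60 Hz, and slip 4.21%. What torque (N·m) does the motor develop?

P_in = V·I·cosφ = 240 × 22.4 × 0.908 = 4881 W
P_out = η·P_in = 0.765 × 4881 = 3734 W
n_s = 120×60/8 = 900 rpm; n = 900×(1−0.0421) = 862 rpm
ω = 2π×862/60 = 90.27 rad/s
τ = P_out/ω = 3734/90.27 = 41.4 N·m

41.4 N·m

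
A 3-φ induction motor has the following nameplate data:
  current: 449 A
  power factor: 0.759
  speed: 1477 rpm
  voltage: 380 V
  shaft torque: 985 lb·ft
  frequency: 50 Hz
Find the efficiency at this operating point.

τ = 985 lb·ft × 1.356 = 1336 N·m
ω = 2π × 1477/60 = 154.7 rad/s; P_out = τω = 1336 × 154.7 = 206679 W
P_in = √3·V_L·I_L·cosφ = 1.732 × 380 × 449 × 0.759 = 224295 W
η = P_out / P_in = 206679 / 224295 = 0.921 = 92.1%

92.1 %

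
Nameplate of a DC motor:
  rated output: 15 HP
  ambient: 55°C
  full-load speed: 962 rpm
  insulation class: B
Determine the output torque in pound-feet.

P_out = 15 × 746 = 11190 W
ω = 2π × 962/60 = 100.7 rad/s
τ = P_out/ω = 11190/100.7 = 111.1 N·m
In lb·ft: 111.1/1.356 = 81.9 lb·ft

81.9 lb·ft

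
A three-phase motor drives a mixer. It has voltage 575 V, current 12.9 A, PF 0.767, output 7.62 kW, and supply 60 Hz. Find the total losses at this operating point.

2230 W

P_in = √3·V·I·cosφ = 1.732×575×12.9×0.767 = 9854 W
P_out = 7620 W
Losses = P_in − P_out = 9854 − 7620 = 2234 W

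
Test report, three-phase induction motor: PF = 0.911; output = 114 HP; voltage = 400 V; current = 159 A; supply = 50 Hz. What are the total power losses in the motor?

15.3 kW

P_in = √3·V·I·cosφ = 1.732×400×159×0.911 = 100351 W
P_out = 114×746 = 85044 W
Losses = P_in − P_out = 100351 − 85044 = 15307 W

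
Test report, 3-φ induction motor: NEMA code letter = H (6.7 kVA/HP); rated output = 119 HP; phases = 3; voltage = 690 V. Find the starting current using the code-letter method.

667 A

S_LR = 6.7 × 119 = 797.3 kVA
I_LR = S_LR/(√3·V_L) = 797300/(1.732×690) = 667 A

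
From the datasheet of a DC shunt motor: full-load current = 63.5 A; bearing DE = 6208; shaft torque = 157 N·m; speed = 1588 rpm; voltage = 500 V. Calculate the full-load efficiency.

ω = 2π × 1588/60 = 166.3 rad/s; P_out = τω = 157 × 166.3 = 26109 W
P_in = V·I = 500 × 63.5 = 31750 W
η = P_out / P_in = 26109 / 31750 = 0.822 = 82.2%

82.2 %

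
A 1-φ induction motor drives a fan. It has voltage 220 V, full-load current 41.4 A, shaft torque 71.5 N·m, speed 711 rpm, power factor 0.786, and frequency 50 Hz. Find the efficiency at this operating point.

ω = 2π × 711/60 = 74.46 rad/s; P_out = τω = 71.5 × 74.46 = 5324 W
P_in = V·I·cosφ = 220 × 41.4 × 0.786 = 7159 W
η = P_out / P_in = 5324 / 7159 = 0.744 = 74.4%

74.4 %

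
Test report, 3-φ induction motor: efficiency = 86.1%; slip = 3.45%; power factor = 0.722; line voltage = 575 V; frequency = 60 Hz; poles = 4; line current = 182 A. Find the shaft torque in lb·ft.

P_in = √3·V·I·cosφ = 1.732 × 575 × 182 × 0.722 = 130865 W
P_out = η·P_in = 0.861 × 130865 = 112675 W
n_s = 120×60/4 = 1800 rpm; n = 1800×(1−0.0345) = 1738 rpm
ω = 2π×1738/60 = 182 rad/s
τ = P_out/ω = 112675/182 = 619.1 N·m
In lb·ft: 619.1/1.356 = 457 lb·ft

457 lb·ft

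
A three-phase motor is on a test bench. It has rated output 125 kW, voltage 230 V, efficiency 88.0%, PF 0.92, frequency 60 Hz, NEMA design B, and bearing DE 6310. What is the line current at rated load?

388 A

P_out = 125 kW = 125000 W
P_in = P_out / η = 125000 / 0.880 = 142045 W
I_L = P_in / (√3·V_L·cosφ) = 142045 / (1.732 × 230 × 0.92) = 388 A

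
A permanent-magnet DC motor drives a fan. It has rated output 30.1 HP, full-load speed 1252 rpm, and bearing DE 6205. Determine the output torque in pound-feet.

126 lb·ft

P_out = 30.1 × 746 = 22455 W
ω = 2π × 1252/60 = 131.1 rad/s
τ = P_out/ω = 22455/131.1 = 171.3 N·m
In lb·ft: 171.3/1.356 = 126 lb·ft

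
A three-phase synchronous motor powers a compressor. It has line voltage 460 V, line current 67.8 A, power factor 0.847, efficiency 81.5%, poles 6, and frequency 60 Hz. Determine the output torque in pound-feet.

P_in = √3·V·I·cosφ = 1.732 × 460 × 67.8 × 0.847 = 45753 W
P_out = η·P_in = 0.815 × 45753 = 37289 W
n = n_s = 120×60/6 = 1200 rpm (synchronous)
ω = 2π×1200/60 = 125.7 rad/s
τ = P_out/ω = 37289/125.7 = 296.7 N·m
In lb·ft: 296.7/1.356 = 219 lb·ft

219 lb·ft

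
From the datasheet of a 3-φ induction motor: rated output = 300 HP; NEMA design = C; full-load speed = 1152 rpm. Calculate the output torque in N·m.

1860 N·m

P_out = 300 × 746 = 223800 W
ω = 2π × 1152/60 = 120.6 rad/s
τ = P_out/ω = 223800/120.6 = 1860 N·m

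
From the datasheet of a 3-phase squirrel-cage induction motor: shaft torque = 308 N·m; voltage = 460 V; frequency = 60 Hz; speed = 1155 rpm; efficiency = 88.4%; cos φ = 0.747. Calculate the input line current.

70.8 A

ω = 2π×1155/60 = 121 rad/s; P_out = τω = 308 × 121 = 37268 W
P_in = P_out / η = 37268 / 0.884 = 42158 W
I_L = P_in / (√3·V_L·cosφ) = 42158 / (1.732 × 460 × 0.747) = 70.8 A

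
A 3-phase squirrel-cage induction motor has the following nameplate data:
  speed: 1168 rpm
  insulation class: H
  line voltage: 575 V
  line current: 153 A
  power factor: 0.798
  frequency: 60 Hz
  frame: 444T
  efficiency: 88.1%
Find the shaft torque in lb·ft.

646 lb·ft

P_in = √3·V·I·cosφ = 1.732 × 575 × 153 × 0.798 = 121593 W
P_out = η·P_in = 0.881 × 121593 = 107123 W
n = 1168 rpm
ω = 2π×1168/60 = 122.3 rad/s
τ = P_out/ω = 107123/122.3 = 875.9 N·m
In lb·ft: 875.9/1.356 = 646 lb·ft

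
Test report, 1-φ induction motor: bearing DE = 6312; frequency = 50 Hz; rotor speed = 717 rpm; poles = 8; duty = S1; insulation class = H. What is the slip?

4.4 %

n_s = 120f/p = 120×50/8 = 750 rpm
s = (n_s − n)/n_s = (750 − 717)/750 = 0.0440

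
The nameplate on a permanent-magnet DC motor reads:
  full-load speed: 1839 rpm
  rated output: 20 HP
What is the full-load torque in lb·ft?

57.1 lb·ft

P_out = 20 × 746 = 14920 W
ω = 2π × 1839/60 = 192.6 rad/s
τ = P_out/ω = 14920/192.6 = 77.47 N·m
In lb·ft: 77.47/1.356 = 57.1 lb·ft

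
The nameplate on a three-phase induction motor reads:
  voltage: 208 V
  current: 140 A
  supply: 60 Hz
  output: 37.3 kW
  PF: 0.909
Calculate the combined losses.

P_in = √3·V·I·cosφ = 1.732×208×140×0.909 = 45846 W
P_out = 37300 W
Losses = P_in − P_out = 45846 − 37300 = 8546 W

8.55 kW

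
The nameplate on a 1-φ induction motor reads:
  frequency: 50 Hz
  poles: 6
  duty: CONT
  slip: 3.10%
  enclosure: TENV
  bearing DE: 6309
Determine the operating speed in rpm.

n_s = 120f/p = 120×50/6 = 1000 rpm
n = n_s(1 − s) = 1000 × (1 − 0.031) = 969 rpm

969 rpm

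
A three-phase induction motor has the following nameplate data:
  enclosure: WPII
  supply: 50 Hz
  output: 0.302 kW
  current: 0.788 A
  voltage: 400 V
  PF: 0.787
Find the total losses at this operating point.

128 W

P_in = √3·V·I·cosφ = 1.732×400×0.788×0.787 = 430 W
P_out = 302 W
Losses = P_in − P_out = 430 − 302 = 128 W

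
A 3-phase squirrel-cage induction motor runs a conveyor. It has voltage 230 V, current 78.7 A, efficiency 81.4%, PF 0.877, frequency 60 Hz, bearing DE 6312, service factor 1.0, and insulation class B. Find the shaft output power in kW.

P_in = √3·V·I·cosφ = 1.732 × 230 × 78.7 × 0.877 = 27495 W
P_out = η·P_in = 0.814 × 27495 = 22381 W

22.4 kW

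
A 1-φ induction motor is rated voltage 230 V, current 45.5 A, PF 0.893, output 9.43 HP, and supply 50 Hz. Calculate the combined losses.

P_in = V·I·cosφ = 230×45.5×0.893 = 9345 W
P_out = 9.43×746 = 7035 W
Losses = P_in − P_out = 9345 − 7035 = 2310 W

2310 W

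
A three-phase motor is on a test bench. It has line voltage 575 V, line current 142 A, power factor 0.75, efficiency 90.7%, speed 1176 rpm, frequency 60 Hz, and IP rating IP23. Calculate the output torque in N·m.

P_in = √3·V·I·cosφ = 1.732 × 575 × 142 × 0.75 = 106063 W
P_out = η·P_in = 0.907 × 106063 = 96199 W
n = 1176 rpm
ω = 2π×1176/60 = 123.2 rad/s
τ = P_out/ω = 96199/123.2 = 781 N·m

781 N·m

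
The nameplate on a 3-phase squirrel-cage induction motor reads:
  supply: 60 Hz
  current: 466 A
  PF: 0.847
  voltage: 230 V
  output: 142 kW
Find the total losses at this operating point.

15.2 kW

P_in = √3·V·I·cosφ = 1.732×230×466×0.847 = 157233 W
P_out = 142000 W
Losses = P_in − P_out = 157233 − 142000 = 15233 W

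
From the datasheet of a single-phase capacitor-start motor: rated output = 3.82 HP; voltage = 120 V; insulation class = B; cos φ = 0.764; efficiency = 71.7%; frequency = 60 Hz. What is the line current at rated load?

P_out = 3.82 × 746 = 2850 W
P_in = P_out / η = 2850 / 0.717 = 3975 W
I = P_in / (V·cosφ) = 3975 / (120 × 0.764) = 43.4 A

43.4 A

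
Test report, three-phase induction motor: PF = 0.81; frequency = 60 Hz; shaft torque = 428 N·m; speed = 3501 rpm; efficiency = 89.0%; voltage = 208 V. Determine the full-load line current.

604 A

ω = 2π×3501/60 = 366.6 rad/s; P_out = τω = 428 × 366.6 = 156905 W
P_in = P_out / η = 156905 / 0.890 = 176298 W
I_L = P_in / (√3·V_L·cosφ) = 176298 / (1.732 × 208 × 0.81) = 604 A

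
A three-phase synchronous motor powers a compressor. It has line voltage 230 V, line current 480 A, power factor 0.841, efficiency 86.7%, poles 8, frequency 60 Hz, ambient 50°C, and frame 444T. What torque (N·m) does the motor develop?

P_in = √3·V·I·cosφ = 1.732 × 230 × 480 × 0.841 = 160810 W
P_out = η·P_in = 0.867 × 160810 = 139422 W
n = n_s = 120×60/8 = 900 rpm (synchronous)
ω = 2π×900/60 = 94.25 rad/s
τ = P_out/ω = 139422/94.25 = 1480 N·m

1480 N·m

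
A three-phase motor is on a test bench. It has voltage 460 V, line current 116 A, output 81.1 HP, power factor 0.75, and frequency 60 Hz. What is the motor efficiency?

87.3 %

P_out = 81.1 × 746 = 60501 W
P_in = √3·V_L·I_L·cosφ = 1.732 × 460 × 116 × 0.75 = 69315 W
η = P_out / P_in = 60501 / 69315 = 0.873 = 87.3%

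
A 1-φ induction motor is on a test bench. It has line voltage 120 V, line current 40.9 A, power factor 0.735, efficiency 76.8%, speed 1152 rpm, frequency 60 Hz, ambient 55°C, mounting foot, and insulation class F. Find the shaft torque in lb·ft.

16.9 lb·ft

P_in = V·I·cosφ = 120 × 40.9 × 0.735 = 3607 W
P_out = η·P_in = 0.768 × 3607 = 2770 W
n = 1152 rpm
ω = 2π×1152/60 = 120.6 rad/s
τ = P_out/ω = 2770/120.6 = 22.97 N·m
In lb·ft: 22.97/1.356 = 16.9 lb·ft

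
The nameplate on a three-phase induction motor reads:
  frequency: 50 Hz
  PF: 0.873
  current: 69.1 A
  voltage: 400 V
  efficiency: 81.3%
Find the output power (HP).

45.5 HP

P_in = √3·V·I·cosφ = 1.732 × 400 × 69.1 × 0.873 = 41793 W
P_out = η·P_in = 0.813 × 41793 = 33978 W
= 33978/746 = 45.5 HP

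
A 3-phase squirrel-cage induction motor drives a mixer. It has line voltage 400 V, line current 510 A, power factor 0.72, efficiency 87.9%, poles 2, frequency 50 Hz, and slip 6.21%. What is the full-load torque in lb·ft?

560 lb·ft

P_in = √3·V·I·cosφ = 1.732 × 400 × 510 × 0.72 = 254396 W
P_out = η·P_in = 0.879 × 254396 = 223614 W
n_s = 120×50/2 = 3000 rpm; n = 3000×(1−0.0621) = 2814 rpm
ω = 2π×2814/60 = 294.7 rad/s
τ = P_out/ω = 223614/294.7 = 758.8 N·m
In lb·ft: 758.8/1.356 = 560 lb·ft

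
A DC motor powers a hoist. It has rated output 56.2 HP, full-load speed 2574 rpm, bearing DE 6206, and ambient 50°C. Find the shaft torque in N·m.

156 N·m

P_out = 56.2 × 746 = 41925 W
ω = 2π × 2574/60 = 269.5 rad/s
τ = P_out/ω = 41925/269.5 = 156 N·m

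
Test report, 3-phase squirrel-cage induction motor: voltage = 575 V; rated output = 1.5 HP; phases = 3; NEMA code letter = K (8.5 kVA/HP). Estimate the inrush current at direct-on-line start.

S_LR = 8.5 × 1.5 = 12.75 kVA
I_LR = S_LR/(√3·V_L) = 12750/(1.732×575) = 12.8 A

12.8 A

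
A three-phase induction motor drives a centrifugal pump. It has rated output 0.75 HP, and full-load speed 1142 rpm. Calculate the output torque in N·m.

4.68 N·m

P_out = 0.75 × 746 = 560 W
ω = 2π × 1142/60 = 119.6 rad/s
τ = P_out/ω = 560/119.6 = 4.68 N·m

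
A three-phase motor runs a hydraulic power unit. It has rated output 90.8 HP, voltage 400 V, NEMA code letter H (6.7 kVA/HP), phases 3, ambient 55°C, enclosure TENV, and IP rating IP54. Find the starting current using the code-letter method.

S_LR = 6.7 × 90.8 = 608.36 kVA
I_LR = S_LR/(√3·V_L) = 608360/(1.732×400) = 878 A

878 A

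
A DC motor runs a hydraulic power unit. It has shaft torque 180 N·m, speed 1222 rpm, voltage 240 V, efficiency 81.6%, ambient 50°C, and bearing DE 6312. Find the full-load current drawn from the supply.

118 A

ω = 2π×1222/60 = 128 rad/s; P_out = τω = 180 × 128 = 23040 W
P_in = P_out / η = 23040 / 0.816 = 28235 W
I = P_in / V = 28235 / 240 = 118 A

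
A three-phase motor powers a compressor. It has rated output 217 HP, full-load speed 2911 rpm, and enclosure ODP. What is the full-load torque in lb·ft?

392 lb·ft

P_out = 217 × 746 = 161882 W
ω = 2π × 2911/60 = 304.8 rad/s
τ = P_out/ω = 161882/304.8 = 531.1 N·m
In lb·ft: 531.1/1.356 = 392 lb·ft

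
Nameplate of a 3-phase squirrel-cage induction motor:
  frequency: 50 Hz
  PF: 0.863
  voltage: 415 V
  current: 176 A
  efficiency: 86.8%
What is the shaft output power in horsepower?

127 HP

P_in = √3·V·I·cosφ = 1.732 × 415 × 176 × 0.863 = 109174 W
P_out = η·P_in = 0.868 × 109174 = 94763 W
= 94763/746 = 127 HP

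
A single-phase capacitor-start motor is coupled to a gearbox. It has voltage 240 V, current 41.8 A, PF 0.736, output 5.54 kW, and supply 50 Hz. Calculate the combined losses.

P_in = V·I·cosφ = 240×41.8×0.736 = 7384 W
P_out = 5540 W
Losses = P_in − P_out = 7384 − 5540 = 1844 W

1840 W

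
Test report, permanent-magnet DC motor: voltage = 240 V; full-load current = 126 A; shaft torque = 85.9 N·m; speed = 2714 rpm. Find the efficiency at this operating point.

ω = 2π × 2714/60 = 284.2 rad/s; P_out = τω = 85.9 × 284.2 = 24413 W
P_in = V·I = 240 × 126 = 30240 W
η = P_out / P_in = 24413 / 30240 = 0.807 = 80.7%

80.7 %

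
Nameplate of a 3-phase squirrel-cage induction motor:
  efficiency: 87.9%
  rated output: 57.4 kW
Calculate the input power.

65.3 kW

P_out = 57400 W
P_in = P_out/η = 57400/0.879 = 65301 W = 65.3 kW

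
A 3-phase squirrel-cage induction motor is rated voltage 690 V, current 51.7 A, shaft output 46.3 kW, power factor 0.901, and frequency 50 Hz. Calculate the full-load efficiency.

83.2 %

P_out = 46.3 kW = 46300 W
P_in = √3·V_L·I_L·cosφ = 1.732 × 690 × 51.7 × 0.901 = 55669 W
η = P_out / P_in = 46300 / 55669 = 0.832 = 83.2%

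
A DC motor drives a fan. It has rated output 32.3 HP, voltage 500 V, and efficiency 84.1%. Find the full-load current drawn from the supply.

57.3 A

P_out = 32.3 × 746 = 24096 W
P_in = P_out / η = 24096 / 0.841 = 28652 W
I = P_in / V = 28652 / 500 = 57.3 A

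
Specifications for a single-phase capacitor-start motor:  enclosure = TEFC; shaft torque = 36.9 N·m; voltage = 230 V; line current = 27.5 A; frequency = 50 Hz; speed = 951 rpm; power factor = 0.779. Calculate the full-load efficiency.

ω = 2π × 951/60 = 99.59 rad/s; P_out = τω = 36.9 × 99.59 = 3675 W
P_in = V·I·cosφ = 230 × 27.5 × 0.779 = 4927 W
η = P_out / P_in = 3675 / 4927 = 0.746 = 74.6%

74.6 %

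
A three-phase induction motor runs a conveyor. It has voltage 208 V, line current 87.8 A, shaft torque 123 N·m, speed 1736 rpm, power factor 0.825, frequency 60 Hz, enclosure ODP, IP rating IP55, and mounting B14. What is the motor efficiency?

85.7 %

ω = 2π × 1736/60 = 181.8 rad/s; P_out = τω = 123 × 181.8 = 22361 W
P_in = √3·V_L·I_L·cosφ = 1.732 × 208 × 87.8 × 0.825 = 26095 W
η = P_out / P_in = 22361 / 26095 = 0.857 = 85.7%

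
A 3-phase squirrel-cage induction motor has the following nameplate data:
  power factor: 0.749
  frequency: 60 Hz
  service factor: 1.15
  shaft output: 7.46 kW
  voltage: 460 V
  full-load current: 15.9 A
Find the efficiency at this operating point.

P_out = 7.46 kW = 7460 W
P_in = √3·V_L·I_L·cosφ = 1.732 × 460 × 15.9 × 0.749 = 9488 W
η = P_out / P_in = 7460 / 9488 = 0.786 = 78.6%

78.6 %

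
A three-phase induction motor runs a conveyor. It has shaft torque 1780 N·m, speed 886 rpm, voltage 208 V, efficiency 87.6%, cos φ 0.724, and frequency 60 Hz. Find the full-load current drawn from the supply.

723 A

ω = 2π×886/60 = 92.78 rad/s; P_out = τω = 1780 × 92.78 = 165148 W
P_in = P_out / η = 165148 / 0.876 = 188525 W
I_L = P_in / (√3·V_L·cosφ) = 188525 / (1.732 × 208 × 0.724) = 723 A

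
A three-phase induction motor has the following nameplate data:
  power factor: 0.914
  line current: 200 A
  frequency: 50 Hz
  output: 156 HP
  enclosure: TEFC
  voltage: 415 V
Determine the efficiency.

P_out = 156 × 746 = 116376 W
P_in = √3·V_L·I_L·cosφ = 1.732 × 415 × 200 × 0.914 = 131393 W
η = P_out / P_in = 116376 / 131393 = 0.886 = 88.6%

88.6 %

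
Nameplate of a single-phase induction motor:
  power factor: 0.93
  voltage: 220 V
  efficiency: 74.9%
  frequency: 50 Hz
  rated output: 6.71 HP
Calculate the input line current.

32.7 A

P_out = 6.71 × 746 = 5006 W
P_in = P_out / η = 5006 / 0.749 = 6684 W
I = P_in / (V·cosφ) = 6684 / (220 × 0.93) = 32.7 A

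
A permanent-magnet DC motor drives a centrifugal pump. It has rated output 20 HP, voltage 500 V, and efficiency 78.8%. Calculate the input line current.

37.9 A

P_out = 20 × 746 = 14920 W
P_in = P_out / η = 14920 / 0.788 = 18934 W
I = P_in / V = 18934 / 500 = 37.9 A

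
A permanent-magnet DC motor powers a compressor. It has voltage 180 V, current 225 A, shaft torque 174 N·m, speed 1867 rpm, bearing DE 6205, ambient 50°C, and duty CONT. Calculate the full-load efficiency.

84.0 %

ω = 2π × 1867/60 = 195.5 rad/s; P_out = τω = 174 × 195.5 = 34017 W
P_in = V·I = 180 × 225 = 40500 W
η = P_out / P_in = 34017 / 40500 = 0.840 = 84.0%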